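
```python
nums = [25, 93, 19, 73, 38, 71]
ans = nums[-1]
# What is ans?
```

nums has length 6. Negative index -1 maps to positive index 6 + (-1) = 5. nums[5] = 71.

71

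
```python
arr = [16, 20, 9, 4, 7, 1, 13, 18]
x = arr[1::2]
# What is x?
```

arr has length 8. The slice arr[1::2] selects indices [1, 3, 5, 7] (1->20, 3->4, 5->1, 7->18), giving [20, 4, 1, 18].

[20, 4, 1, 18]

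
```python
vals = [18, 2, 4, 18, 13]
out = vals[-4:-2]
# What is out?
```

vals has length 5. The slice vals[-4:-2] selects indices [1, 2] (1->2, 2->4), giving [2, 4].

[2, 4]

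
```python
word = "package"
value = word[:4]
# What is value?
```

word has length 7. The slice word[:4] selects indices [0, 1, 2, 3] (0->'p', 1->'a', 2->'c', 3->'k'), giving 'pack'.

'pack'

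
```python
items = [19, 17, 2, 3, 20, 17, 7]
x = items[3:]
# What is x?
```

items has length 7. The slice items[3:] selects indices [3, 4, 5, 6] (3->3, 4->20, 5->17, 6->7), giving [3, 20, 17, 7].

[3, 20, 17, 7]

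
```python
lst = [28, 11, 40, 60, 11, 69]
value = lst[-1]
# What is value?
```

lst has length 6. Negative index -1 maps to positive index 6 + (-1) = 5. lst[5] = 69.

69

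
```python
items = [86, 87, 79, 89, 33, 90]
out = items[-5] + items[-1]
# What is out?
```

items has length 6. Negative index -5 maps to positive index 6 + (-5) = 1. items[1] = 87.
items has length 6. Negative index -1 maps to positive index 6 + (-1) = 5. items[5] = 90.
Sum: 87 + 90 = 177.

177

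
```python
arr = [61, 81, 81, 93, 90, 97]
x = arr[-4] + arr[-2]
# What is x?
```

arr has length 6. Negative index -4 maps to positive index 6 + (-4) = 2. arr[2] = 81.
arr has length 6. Negative index -2 maps to positive index 6 + (-2) = 4. arr[4] = 90.
Sum: 81 + 90 = 171.

171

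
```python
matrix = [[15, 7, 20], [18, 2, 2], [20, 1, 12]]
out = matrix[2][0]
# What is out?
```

matrix[2] = [20, 1, 12]. Taking column 0 of that row yields 20.

20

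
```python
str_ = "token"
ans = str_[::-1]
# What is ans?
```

str_ has length 5. The slice str_[::-1] selects indices [4, 3, 2, 1, 0] (4->'n', 3->'e', 2->'k', 1->'o', 0->'t'), giving 'nekot'.

'nekot'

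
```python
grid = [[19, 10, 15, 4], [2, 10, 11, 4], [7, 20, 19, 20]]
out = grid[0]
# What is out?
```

grid has 3 rows. Row 0 is [19, 10, 15, 4].

[19, 10, 15, 4]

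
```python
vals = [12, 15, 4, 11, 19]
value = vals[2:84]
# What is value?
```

vals has length 5. The slice vals[2:84] selects indices [2, 3, 4] (2->4, 3->11, 4->19), giving [4, 11, 19].

[4, 11, 19]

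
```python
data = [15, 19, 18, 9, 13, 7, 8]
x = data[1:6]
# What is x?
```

data has length 7. The slice data[1:6] selects indices [1, 2, 3, 4, 5] (1->19, 2->18, 3->9, 4->13, 5->7), giving [19, 18, 9, 13, 7].

[19, 18, 9, 13, 7]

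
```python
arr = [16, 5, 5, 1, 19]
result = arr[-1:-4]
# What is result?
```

arr has length 5. The slice arr[-1:-4] resolves to an empty index range, so the result is [].

[]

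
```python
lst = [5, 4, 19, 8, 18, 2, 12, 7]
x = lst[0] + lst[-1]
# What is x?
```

lst has length 8. lst[0] = 5.
lst has length 8. Negative index -1 maps to positive index 8 + (-1) = 7. lst[7] = 7.
Sum: 5 + 7 = 12.

12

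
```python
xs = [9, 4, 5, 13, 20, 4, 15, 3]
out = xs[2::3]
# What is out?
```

xs has length 8. The slice xs[2::3] selects indices [2, 5] (2->5, 5->4), giving [5, 4].

[5, 4]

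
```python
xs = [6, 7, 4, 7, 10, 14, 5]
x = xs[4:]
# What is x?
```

xs has length 7. The slice xs[4:] selects indices [4, 5, 6] (4->10, 5->14, 6->5), giving [10, 14, 5].

[10, 14, 5]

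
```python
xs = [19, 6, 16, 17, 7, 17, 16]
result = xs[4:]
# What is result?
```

xs has length 7. The slice xs[4:] selects indices [4, 5, 6] (4->7, 5->17, 6->16), giving [7, 17, 16].

[7, 17, 16]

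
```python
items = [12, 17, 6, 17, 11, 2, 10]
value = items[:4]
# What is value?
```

items has length 7. The slice items[:4] selects indices [0, 1, 2, 3] (0->12, 1->17, 2->6, 3->17), giving [12, 17, 6, 17].

[12, 17, 6, 17]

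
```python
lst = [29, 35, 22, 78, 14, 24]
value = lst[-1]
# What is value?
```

lst has length 6. Negative index -1 maps to positive index 6 + (-1) = 5. lst[5] = 24.

24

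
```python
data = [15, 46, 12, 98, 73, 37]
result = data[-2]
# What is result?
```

data has length 6. Negative index -2 maps to positive index 6 + (-2) = 4. data[4] = 73.

73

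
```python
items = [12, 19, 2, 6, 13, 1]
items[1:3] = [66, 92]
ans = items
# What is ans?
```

items starts as [12, 19, 2, 6, 13, 1] (length 6). The slice items[1:3] covers indices [1, 2] with values [19, 2]. Replacing that slice with [66, 92] (same length) produces [12, 66, 92, 6, 13, 1].

[12, 66, 92, 6, 13, 1]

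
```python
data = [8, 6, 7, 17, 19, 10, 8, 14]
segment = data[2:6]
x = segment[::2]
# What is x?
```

data has length 8. The slice data[2:6] selects indices [2, 3, 4, 5] (2->7, 3->17, 4->19, 5->10), giving [7, 17, 19, 10]. So segment = [7, 17, 19, 10]. segment has length 4. The slice segment[::2] selects indices [0, 2] (0->7, 2->19), giving [7, 19].

[7, 19]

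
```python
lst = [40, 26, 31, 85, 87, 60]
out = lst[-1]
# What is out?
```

lst has length 6. Negative index -1 maps to positive index 6 + (-1) = 5. lst[5] = 60.

60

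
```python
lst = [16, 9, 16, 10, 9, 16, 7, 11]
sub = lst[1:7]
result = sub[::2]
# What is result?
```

lst has length 8. The slice lst[1:7] selects indices [1, 2, 3, 4, 5, 6] (1->9, 2->16, 3->10, 4->9, 5->16, 6->7), giving [9, 16, 10, 9, 16, 7]. So sub = [9, 16, 10, 9, 16, 7]. sub has length 6. The slice sub[::2] selects indices [0, 2, 4] (0->9, 2->10, 4->16), giving [9, 10, 16].

[9, 10, 16]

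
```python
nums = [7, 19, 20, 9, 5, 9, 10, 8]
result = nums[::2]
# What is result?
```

nums has length 8. The slice nums[::2] selects indices [0, 2, 4, 6] (0->7, 2->20, 4->5, 6->10), giving [7, 20, 5, 10].

[7, 20, 5, 10]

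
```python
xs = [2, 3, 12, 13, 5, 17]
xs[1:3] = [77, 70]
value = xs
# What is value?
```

xs starts as [2, 3, 12, 13, 5, 17] (length 6). The slice xs[1:3] covers indices [1, 2] with values [3, 12]. Replacing that slice with [77, 70] (same length) produces [2, 77, 70, 13, 5, 17].

[2, 77, 70, 13, 5, 17]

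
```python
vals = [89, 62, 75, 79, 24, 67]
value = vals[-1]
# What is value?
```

vals has length 6. Negative index -1 maps to positive index 6 + (-1) = 5. vals[5] = 67.

67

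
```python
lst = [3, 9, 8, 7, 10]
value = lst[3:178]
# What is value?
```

lst has length 5. The slice lst[3:178] selects indices [3, 4] (3->7, 4->10), giving [7, 10].

[7, 10]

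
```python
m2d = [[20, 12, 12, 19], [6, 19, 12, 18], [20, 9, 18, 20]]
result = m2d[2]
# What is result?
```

m2d has 3 rows. Row 2 is [20, 9, 18, 20].

[20, 9, 18, 20]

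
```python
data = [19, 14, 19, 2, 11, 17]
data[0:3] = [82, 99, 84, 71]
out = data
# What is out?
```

data starts as [19, 14, 19, 2, 11, 17] (length 6). The slice data[0:3] covers indices [0, 1, 2] with values [19, 14, 19]. Replacing that slice with [82, 99, 84, 71] (different length) produces [82, 99, 84, 71, 2, 11, 17].

[82, 99, 84, 71, 2, 11, 17]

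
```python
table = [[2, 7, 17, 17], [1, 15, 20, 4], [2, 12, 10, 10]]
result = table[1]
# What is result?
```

table has 3 rows. Row 1 is [1, 15, 20, 4].

[1, 15, 20, 4]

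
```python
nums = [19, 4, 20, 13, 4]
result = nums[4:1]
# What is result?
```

nums has length 5. The slice nums[4:1] resolves to an empty index range, so the result is [].

[]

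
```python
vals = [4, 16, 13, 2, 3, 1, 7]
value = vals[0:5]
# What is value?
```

vals has length 7. The slice vals[0:5] selects indices [0, 1, 2, 3, 4] (0->4, 1->16, 2->13, 3->2, 4->3), giving [4, 16, 13, 2, 3].

[4, 16, 13, 2, 3]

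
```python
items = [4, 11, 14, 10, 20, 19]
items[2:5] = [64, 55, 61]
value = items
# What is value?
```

items starts as [4, 11, 14, 10, 20, 19] (length 6). The slice items[2:5] covers indices [2, 3, 4] with values [14, 10, 20]. Replacing that slice with [64, 55, 61] (same length) produces [4, 11, 64, 55, 61, 19].

[4, 11, 64, 55, 61, 19]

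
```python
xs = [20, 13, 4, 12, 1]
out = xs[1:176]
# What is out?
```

xs has length 5. The slice xs[1:176] selects indices [1, 2, 3, 4] (1->13, 2->4, 3->12, 4->1), giving [13, 4, 12, 1].

[13, 4, 12, 1]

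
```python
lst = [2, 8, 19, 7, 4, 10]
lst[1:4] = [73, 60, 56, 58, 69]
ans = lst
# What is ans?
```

lst starts as [2, 8, 19, 7, 4, 10] (length 6). The slice lst[1:4] covers indices [1, 2, 3] with values [8, 19, 7]. Replacing that slice with [73, 60, 56, 58, 69] (different length) produces [2, 73, 60, 56, 58, 69, 4, 10].

[2, 73, 60, 56, 58, 69, 4, 10]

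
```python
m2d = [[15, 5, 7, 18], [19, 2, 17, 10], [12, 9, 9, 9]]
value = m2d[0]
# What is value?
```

m2d has 3 rows. Row 0 is [15, 5, 7, 18].

[15, 5, 7, 18]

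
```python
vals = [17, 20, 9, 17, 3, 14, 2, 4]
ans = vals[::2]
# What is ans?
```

vals has length 8. The slice vals[::2] selects indices [0, 2, 4, 6] (0->17, 2->9, 4->3, 6->2), giving [17, 9, 3, 2].

[17, 9, 3, 2]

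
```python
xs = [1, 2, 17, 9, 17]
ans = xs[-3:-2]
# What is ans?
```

xs has length 5. The slice xs[-3:-2] selects indices [2] (2->17), giving [17].

[17]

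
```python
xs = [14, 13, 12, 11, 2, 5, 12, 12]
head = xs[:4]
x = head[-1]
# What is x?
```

xs has length 8. The slice xs[:4] selects indices [0, 1, 2, 3] (0->14, 1->13, 2->12, 3->11), giving [14, 13, 12, 11]. So head = [14, 13, 12, 11]. Then head[-1] = 11.

11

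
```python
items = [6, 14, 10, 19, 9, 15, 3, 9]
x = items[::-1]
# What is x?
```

items has length 8. The slice items[::-1] selects indices [7, 6, 5, 4, 3, 2, 1, 0] (7->9, 6->3, 5->15, 4->9, 3->19, 2->10, 1->14, 0->6), giving [9, 3, 15, 9, 19, 10, 14, 6].

[9, 3, 15, 9, 19, 10, 14, 6]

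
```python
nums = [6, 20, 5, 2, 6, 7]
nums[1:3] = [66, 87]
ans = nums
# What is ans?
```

nums starts as [6, 20, 5, 2, 6, 7] (length 6). The slice nums[1:3] covers indices [1, 2] with values [20, 5]. Replacing that slice with [66, 87] (same length) produces [6, 66, 87, 2, 6, 7].

[6, 66, 87, 2, 6, 7]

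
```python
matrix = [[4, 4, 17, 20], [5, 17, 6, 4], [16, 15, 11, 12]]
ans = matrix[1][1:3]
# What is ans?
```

matrix[1] = [5, 17, 6, 4]. matrix[1] has length 4. The slice matrix[1][1:3] selects indices [1, 2] (1->17, 2->6), giving [17, 6].

[17, 6]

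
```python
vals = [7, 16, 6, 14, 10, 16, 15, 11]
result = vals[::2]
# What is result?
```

vals has length 8. The slice vals[::2] selects indices [0, 2, 4, 6] (0->7, 2->6, 4->10, 6->15), giving [7, 6, 10, 15].

[7, 6, 10, 15]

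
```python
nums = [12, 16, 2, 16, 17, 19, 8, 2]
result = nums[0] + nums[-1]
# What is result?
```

nums has length 8. nums[0] = 12.
nums has length 8. Negative index -1 maps to positive index 8 + (-1) = 7. nums[7] = 2.
Sum: 12 + 2 = 14.

14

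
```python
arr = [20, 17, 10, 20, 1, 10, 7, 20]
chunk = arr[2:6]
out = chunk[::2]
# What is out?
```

arr has length 8. The slice arr[2:6] selects indices [2, 3, 4, 5] (2->10, 3->20, 4->1, 5->10), giving [10, 20, 1, 10]. So chunk = [10, 20, 1, 10]. chunk has length 4. The slice chunk[::2] selects indices [0, 2] (0->10, 2->1), giving [10, 1].

[10, 1]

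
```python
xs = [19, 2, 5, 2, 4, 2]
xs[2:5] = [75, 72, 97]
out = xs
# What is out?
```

xs starts as [19, 2, 5, 2, 4, 2] (length 6). The slice xs[2:5] covers indices [2, 3, 4] with values [5, 2, 4]. Replacing that slice with [75, 72, 97] (same length) produces [19, 2, 75, 72, 97, 2].

[19, 2, 75, 72, 97, 2]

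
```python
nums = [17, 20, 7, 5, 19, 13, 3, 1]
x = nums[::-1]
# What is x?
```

nums has length 8. The slice nums[::-1] selects indices [7, 6, 5, 4, 3, 2, 1, 0] (7->1, 6->3, 5->13, 4->19, 3->5, 2->7, 1->20, 0->17), giving [1, 3, 13, 19, 5, 7, 20, 17].

[1, 3, 13, 19, 5, 7, 20, 17]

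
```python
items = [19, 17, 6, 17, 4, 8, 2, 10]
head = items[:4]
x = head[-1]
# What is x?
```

items has length 8. The slice items[:4] selects indices [0, 1, 2, 3] (0->19, 1->17, 2->6, 3->17), giving [19, 17, 6, 17]. So head = [19, 17, 6, 17]. Then head[-1] = 17.

17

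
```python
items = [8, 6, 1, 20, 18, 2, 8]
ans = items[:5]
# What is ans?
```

items has length 7. The slice items[:5] selects indices [0, 1, 2, 3, 4] (0->8, 1->6, 2->1, 3->20, 4->18), giving [8, 6, 1, 20, 18].

[8, 6, 1, 20, 18]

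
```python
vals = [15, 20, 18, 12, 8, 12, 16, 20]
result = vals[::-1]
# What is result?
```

vals has length 8. The slice vals[::-1] selects indices [7, 6, 5, 4, 3, 2, 1, 0] (7->20, 6->16, 5->12, 4->8, 3->12, 2->18, 1->20, 0->15), giving [20, 16, 12, 8, 12, 18, 20, 15].

[20, 16, 12, 8, 12, 18, 20, 15]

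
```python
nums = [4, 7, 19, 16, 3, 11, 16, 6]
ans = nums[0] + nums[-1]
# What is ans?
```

nums has length 8. nums[0] = 4.
nums has length 8. Negative index -1 maps to positive index 8 + (-1) = 7. nums[7] = 6.
Sum: 4 + 6 = 10.

10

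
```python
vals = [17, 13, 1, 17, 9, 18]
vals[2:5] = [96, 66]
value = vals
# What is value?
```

vals starts as [17, 13, 1, 17, 9, 18] (length 6). The slice vals[2:5] covers indices [2, 3, 4] with values [1, 17, 9]. Replacing that slice with [96, 66] (different length) produces [17, 13, 96, 66, 18].

[17, 13, 96, 66, 18]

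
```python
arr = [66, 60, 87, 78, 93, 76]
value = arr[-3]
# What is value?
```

arr has length 6. Negative index -3 maps to positive index 6 + (-3) = 3. arr[3] = 78.

78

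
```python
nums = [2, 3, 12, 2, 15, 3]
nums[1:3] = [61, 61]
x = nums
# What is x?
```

nums starts as [2, 3, 12, 2, 15, 3] (length 6). The slice nums[1:3] covers indices [1, 2] with values [3, 12]. Replacing that slice with [61, 61] (same length) produces [2, 61, 61, 2, 15, 3].

[2, 61, 61, 2, 15, 3]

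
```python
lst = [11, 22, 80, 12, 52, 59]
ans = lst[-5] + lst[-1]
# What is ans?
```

lst has length 6. Negative index -5 maps to positive index 6 + (-5) = 1. lst[1] = 22.
lst has length 6. Negative index -1 maps to positive index 6 + (-1) = 5. lst[5] = 59.
Sum: 22 + 59 = 81.

81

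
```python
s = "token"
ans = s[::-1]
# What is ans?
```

s has length 5. The slice s[::-1] selects indices [4, 3, 2, 1, 0] (4->'n', 3->'e', 2->'k', 1->'o', 0->'t'), giving 'nekot'.

'nekot'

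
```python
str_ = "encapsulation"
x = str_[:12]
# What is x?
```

str_ has length 13. The slice str_[:12] selects indices [0, 1, 2, 3, 4, 5, 6, 7, 8, 9, 10, 11] (0->'e', 1->'n', 2->'c', 3->'a', 4->'p', 5->'s', 6->'u', 7->'l', 8->'a', 9->'t', 10->'i', 11->'o'), giving 'encapsulatio'.

'encapsulatio'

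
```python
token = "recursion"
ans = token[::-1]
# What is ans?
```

token has length 9. The slice token[::-1] selects indices [8, 7, 6, 5, 4, 3, 2, 1, 0] (8->'n', 7->'o', 6->'i', 5->'s', 4->'r', 3->'u', 2->'c', 1->'e', 0->'r'), giving 'noisrucer'.

'noisrucer'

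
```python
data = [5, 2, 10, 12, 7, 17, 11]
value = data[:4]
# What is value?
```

data has length 7. The slice data[:4] selects indices [0, 1, 2, 3] (0->5, 1->2, 2->10, 3->12), giving [5, 2, 10, 12].

[5, 2, 10, 12]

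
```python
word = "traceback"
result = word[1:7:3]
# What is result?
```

word has length 9. The slice word[1:7:3] selects indices [1, 4] (1->'r', 4->'e'), giving 're'.

're'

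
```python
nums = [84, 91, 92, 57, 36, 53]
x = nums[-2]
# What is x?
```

nums has length 6. Negative index -2 maps to positive index 6 + (-2) = 4. nums[4] = 36.

36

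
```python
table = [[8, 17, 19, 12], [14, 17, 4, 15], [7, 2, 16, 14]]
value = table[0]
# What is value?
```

table has 3 rows. Row 0 is [8, 17, 19, 12].

[8, 17, 19, 12]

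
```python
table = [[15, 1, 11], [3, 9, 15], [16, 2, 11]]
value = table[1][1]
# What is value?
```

table[1] = [3, 9, 15]. Taking column 1 of that row yields 9.

9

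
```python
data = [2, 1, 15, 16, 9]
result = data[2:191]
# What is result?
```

data has length 5. The slice data[2:191] selects indices [2, 3, 4] (2->15, 3->16, 4->9), giving [15, 16, 9].

[15, 16, 9]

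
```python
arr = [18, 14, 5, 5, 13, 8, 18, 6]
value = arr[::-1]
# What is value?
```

arr has length 8. The slice arr[::-1] selects indices [7, 6, 5, 4, 3, 2, 1, 0] (7->6, 6->18, 5->8, 4->13, 3->5, 2->5, 1->14, 0->18), giving [6, 18, 8, 13, 5, 5, 14, 18].

[6, 18, 8, 13, 5, 5, 14, 18]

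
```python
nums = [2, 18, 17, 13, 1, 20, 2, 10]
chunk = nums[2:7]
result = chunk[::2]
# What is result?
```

nums has length 8. The slice nums[2:7] selects indices [2, 3, 4, 5, 6] (2->17, 3->13, 4->1, 5->20, 6->2), giving [17, 13, 1, 20, 2]. So chunk = [17, 13, 1, 20, 2]. chunk has length 5. The slice chunk[::2] selects indices [0, 2, 4] (0->17, 2->1, 4->2), giving [17, 1, 2].

[17, 1, 2]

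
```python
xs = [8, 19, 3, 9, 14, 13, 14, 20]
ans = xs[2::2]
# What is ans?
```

xs has length 8. The slice xs[2::2] selects indices [2, 4, 6] (2->3, 4->14, 6->14), giving [3, 14, 14].

[3, 14, 14]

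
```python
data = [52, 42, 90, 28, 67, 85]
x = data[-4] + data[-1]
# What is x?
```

data has length 6. Negative index -4 maps to positive index 6 + (-4) = 2. data[2] = 90.
data has length 6. Negative index -1 maps to positive index 6 + (-1) = 5. data[5] = 85.
Sum: 90 + 85 = 175.

175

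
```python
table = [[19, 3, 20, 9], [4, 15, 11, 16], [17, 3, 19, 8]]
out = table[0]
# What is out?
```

table has 3 rows. Row 0 is [19, 3, 20, 9].

[19, 3, 20, 9]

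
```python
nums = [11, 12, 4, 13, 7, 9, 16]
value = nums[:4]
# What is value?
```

nums has length 7. The slice nums[:4] selects indices [0, 1, 2, 3] (0->11, 1->12, 2->4, 3->13), giving [11, 12, 4, 13].

[11, 12, 4, 13]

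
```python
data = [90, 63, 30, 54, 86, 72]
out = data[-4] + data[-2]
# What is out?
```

data has length 6. Negative index -4 maps to positive index 6 + (-4) = 2. data[2] = 30.
data has length 6. Negative index -2 maps to positive index 6 + (-2) = 4. data[4] = 86.
Sum: 30 + 86 = 116.

116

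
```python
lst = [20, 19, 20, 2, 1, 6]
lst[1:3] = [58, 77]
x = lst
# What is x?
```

lst starts as [20, 19, 20, 2, 1, 6] (length 6). The slice lst[1:3] covers indices [1, 2] with values [19, 20]. Replacing that slice with [58, 77] (same length) produces [20, 58, 77, 2, 1, 6].

[20, 58, 77, 2, 1, 6]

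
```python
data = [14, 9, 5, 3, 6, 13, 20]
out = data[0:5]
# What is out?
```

data has length 7. The slice data[0:5] selects indices [0, 1, 2, 3, 4] (0->14, 1->9, 2->5, 3->3, 4->6), giving [14, 9, 5, 3, 6].

[14, 9, 5, 3, 6]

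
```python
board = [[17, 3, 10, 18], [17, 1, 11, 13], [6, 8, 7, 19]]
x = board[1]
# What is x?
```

board has 3 rows. Row 1 is [17, 1, 11, 13].

[17, 1, 11, 13]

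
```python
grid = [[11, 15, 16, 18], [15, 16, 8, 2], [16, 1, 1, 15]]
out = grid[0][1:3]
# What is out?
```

grid[0] = [11, 15, 16, 18]. grid[0] has length 4. The slice grid[0][1:3] selects indices [1, 2] (1->15, 2->16), giving [15, 16].

[15, 16]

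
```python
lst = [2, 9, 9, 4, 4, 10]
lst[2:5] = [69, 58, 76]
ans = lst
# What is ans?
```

lst starts as [2, 9, 9, 4, 4, 10] (length 6). The slice lst[2:5] covers indices [2, 3, 4] with values [9, 4, 4]. Replacing that slice with [69, 58, 76] (same length) produces [2, 9, 69, 58, 76, 10].

[2, 9, 69, 58, 76, 10]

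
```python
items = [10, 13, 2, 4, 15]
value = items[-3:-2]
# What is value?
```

items has length 5. The slice items[-3:-2] selects indices [2] (2->2), giving [2].

[2]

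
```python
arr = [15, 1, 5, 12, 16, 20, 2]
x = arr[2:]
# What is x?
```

arr has length 7. The slice arr[2:] selects indices [2, 3, 4, 5, 6] (2->5, 3->12, 4->16, 5->20, 6->2), giving [5, 12, 16, 20, 2].

[5, 12, 16, 20, 2]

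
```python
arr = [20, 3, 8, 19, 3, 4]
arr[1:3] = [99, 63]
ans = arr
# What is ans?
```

arr starts as [20, 3, 8, 19, 3, 4] (length 6). The slice arr[1:3] covers indices [1, 2] with values [3, 8]. Replacing that slice with [99, 63] (same length) produces [20, 99, 63, 19, 3, 4].

[20, 99, 63, 19, 3, 4]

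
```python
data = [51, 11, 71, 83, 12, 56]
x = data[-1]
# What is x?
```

data has length 6. Negative index -1 maps to positive index 6 + (-1) = 5. data[5] = 56.

56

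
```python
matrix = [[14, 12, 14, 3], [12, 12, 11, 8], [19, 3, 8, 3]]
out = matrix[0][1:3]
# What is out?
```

matrix[0] = [14, 12, 14, 3]. matrix[0] has length 4. The slice matrix[0][1:3] selects indices [1, 2] (1->12, 2->14), giving [12, 14].

[12, 14]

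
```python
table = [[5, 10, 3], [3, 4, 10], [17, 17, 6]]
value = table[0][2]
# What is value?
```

table[0] = [5, 10, 3]. Taking column 2 of that row yields 3.

3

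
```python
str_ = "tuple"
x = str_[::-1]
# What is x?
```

str_ has length 5. The slice str_[::-1] selects indices [4, 3, 2, 1, 0] (4->'e', 3->'l', 2->'p', 1->'u', 0->'t'), giving 'elput'.

'elput'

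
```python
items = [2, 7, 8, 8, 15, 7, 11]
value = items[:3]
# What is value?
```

items has length 7. The slice items[:3] selects indices [0, 1, 2] (0->2, 1->7, 2->8), giving [2, 7, 8].

[2, 7, 8]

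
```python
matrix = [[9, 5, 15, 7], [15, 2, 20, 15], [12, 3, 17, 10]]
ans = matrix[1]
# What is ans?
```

matrix has 3 rows. Row 1 is [15, 2, 20, 15].

[15, 2, 20, 15]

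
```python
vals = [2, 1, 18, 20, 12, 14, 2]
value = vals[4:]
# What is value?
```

vals has length 7. The slice vals[4:] selects indices [4, 5, 6] (4->12, 5->14, 6->2), giving [12, 14, 2].

[12, 14, 2]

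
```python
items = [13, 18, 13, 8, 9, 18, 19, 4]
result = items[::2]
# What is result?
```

items has length 8. The slice items[::2] selects indices [0, 2, 4, 6] (0->13, 2->13, 4->9, 6->19), giving [13, 13, 9, 19].

[13, 13, 9, 19]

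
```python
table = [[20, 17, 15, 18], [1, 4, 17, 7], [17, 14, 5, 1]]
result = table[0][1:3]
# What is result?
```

table[0] = [20, 17, 15, 18]. table[0] has length 4. The slice table[0][1:3] selects indices [1, 2] (1->17, 2->15), giving [17, 15].

[17, 15]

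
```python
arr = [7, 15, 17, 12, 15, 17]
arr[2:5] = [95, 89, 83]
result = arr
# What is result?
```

arr starts as [7, 15, 17, 12, 15, 17] (length 6). The slice arr[2:5] covers indices [2, 3, 4] with values [17, 12, 15]. Replacing that slice with [95, 89, 83] (same length) produces [7, 15, 95, 89, 83, 17].

[7, 15, 95, 89, 83, 17]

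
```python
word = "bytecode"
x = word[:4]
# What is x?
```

word has length 8. The slice word[:4] selects indices [0, 1, 2, 3] (0->'b', 1->'y', 2->'t', 3->'e'), giving 'byte'.

'byte'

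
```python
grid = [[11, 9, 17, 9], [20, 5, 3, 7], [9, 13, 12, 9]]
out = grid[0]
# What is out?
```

grid has 3 rows. Row 0 is [11, 9, 17, 9].

[11, 9, 17, 9]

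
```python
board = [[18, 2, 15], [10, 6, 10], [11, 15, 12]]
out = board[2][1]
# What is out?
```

board[2] = [11, 15, 12]. Taking column 1 of that row yields 15.

15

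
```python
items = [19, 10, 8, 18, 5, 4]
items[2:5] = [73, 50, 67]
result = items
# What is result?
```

items starts as [19, 10, 8, 18, 5, 4] (length 6). The slice items[2:5] covers indices [2, 3, 4] with values [8, 18, 5]. Replacing that slice with [73, 50, 67] (same length) produces [19, 10, 73, 50, 67, 4].

[19, 10, 73, 50, 67, 4]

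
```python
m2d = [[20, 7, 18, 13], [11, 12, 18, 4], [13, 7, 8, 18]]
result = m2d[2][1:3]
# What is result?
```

m2d[2] = [13, 7, 8, 18]. m2d[2] has length 4. The slice m2d[2][1:3] selects indices [1, 2] (1->7, 2->8), giving [7, 8].

[7, 8]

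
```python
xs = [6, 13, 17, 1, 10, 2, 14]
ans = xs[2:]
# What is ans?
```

xs has length 7. The slice xs[2:] selects indices [2, 3, 4, 5, 6] (2->17, 3->1, 4->10, 5->2, 6->14), giving [17, 1, 10, 2, 14].

[17, 1, 10, 2, 14]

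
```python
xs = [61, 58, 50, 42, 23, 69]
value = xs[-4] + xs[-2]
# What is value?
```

xs has length 6. Negative index -4 maps to positive index 6 + (-4) = 2. xs[2] = 50.
xs has length 6. Negative index -2 maps to positive index 6 + (-2) = 4. xs[4] = 23.
Sum: 50 + 23 = 73.

73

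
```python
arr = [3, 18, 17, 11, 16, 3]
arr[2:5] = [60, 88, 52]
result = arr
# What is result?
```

arr starts as [3, 18, 17, 11, 16, 3] (length 6). The slice arr[2:5] covers indices [2, 3, 4] with values [17, 11, 16]. Replacing that slice with [60, 88, 52] (same length) produces [3, 18, 60, 88, 52, 3].

[3, 18, 60, 88, 52, 3]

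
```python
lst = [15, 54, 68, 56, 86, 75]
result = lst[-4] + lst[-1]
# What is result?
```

lst has length 6. Negative index -4 maps to positive index 6 + (-4) = 2. lst[2] = 68.
lst has length 6. Negative index -1 maps to positive index 6 + (-1) = 5. lst[5] = 75.
Sum: 68 + 75 = 143.

143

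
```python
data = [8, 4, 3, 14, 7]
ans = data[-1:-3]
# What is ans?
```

data has length 5. The slice data[-1:-3] resolves to an empty index range, so the result is [].

[]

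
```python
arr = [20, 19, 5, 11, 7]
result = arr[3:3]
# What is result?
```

arr has length 5. The slice arr[3:3] resolves to an empty index range, so the result is [].

[]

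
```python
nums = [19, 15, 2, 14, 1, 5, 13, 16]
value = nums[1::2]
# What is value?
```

nums has length 8. The slice nums[1::2] selects indices [1, 3, 5, 7] (1->15, 3->14, 5->5, 7->16), giving [15, 14, 5, 16].

[15, 14, 5, 16]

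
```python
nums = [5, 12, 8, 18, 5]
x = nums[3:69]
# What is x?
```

nums has length 5. The slice nums[3:69] selects indices [3, 4] (3->18, 4->5), giving [18, 5].

[18, 5]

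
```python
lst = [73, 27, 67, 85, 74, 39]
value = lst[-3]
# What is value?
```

lst has length 6. Negative index -3 maps to positive index 6 + (-3) = 3. lst[3] = 85.

85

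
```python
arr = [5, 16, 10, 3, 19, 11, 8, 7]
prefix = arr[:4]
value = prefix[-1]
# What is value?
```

arr has length 8. The slice arr[:4] selects indices [0, 1, 2, 3] (0->5, 1->16, 2->10, 3->3), giving [5, 16, 10, 3]. So prefix = [5, 16, 10, 3]. Then prefix[-1] = 3.

3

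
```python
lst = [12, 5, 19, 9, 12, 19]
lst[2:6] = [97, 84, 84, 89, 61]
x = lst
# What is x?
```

lst starts as [12, 5, 19, 9, 12, 19] (length 6). The slice lst[2:6] covers indices [2, 3, 4, 5] with values [19, 9, 12, 19]. Replacing that slice with [97, 84, 84, 89, 61] (different length) produces [12, 5, 97, 84, 84, 89, 61].

[12, 5, 97, 84, 84, 89, 61]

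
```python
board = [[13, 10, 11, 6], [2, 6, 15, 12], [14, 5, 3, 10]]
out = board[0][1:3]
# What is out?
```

board[0] = [13, 10, 11, 6]. board[0] has length 4. The slice board[0][1:3] selects indices [1, 2] (1->10, 2->11), giving [10, 11].

[10, 11]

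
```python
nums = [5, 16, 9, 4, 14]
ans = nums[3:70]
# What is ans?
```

nums has length 5. The slice nums[3:70] selects indices [3, 4] (3->4, 4->14), giving [4, 14].

[4, 14]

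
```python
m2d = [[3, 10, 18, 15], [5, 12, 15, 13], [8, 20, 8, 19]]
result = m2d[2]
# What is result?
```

m2d has 3 rows. Row 2 is [8, 20, 8, 19].

[8, 20, 8, 19]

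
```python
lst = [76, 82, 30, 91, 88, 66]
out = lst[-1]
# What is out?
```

lst has length 6. Negative index -1 maps to positive index 6 + (-1) = 5. lst[5] = 66.

66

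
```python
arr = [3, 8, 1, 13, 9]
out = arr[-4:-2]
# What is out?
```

arr has length 5. The slice arr[-4:-2] selects indices [1, 2] (1->8, 2->1), giving [8, 1].

[8, 1]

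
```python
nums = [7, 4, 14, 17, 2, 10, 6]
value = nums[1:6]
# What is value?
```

nums has length 7. The slice nums[1:6] selects indices [1, 2, 3, 4, 5] (1->4, 2->14, 3->17, 4->2, 5->10), giving [4, 14, 17, 2, 10].

[4, 14, 17, 2, 10]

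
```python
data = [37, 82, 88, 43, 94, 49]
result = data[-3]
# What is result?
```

data has length 6. Negative index -3 maps to positive index 6 + (-3) = 3. data[3] = 43.

43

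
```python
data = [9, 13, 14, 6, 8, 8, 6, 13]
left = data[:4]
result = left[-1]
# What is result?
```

data has length 8. The slice data[:4] selects indices [0, 1, 2, 3] (0->9, 1->13, 2->14, 3->6), giving [9, 13, 14, 6]. So left = [9, 13, 14, 6]. Then left[-1] = 6.

6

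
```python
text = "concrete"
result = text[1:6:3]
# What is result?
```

text has length 8. The slice text[1:6:3] selects indices [1, 4] (1->'o', 4->'r'), giving 'or'.

'or'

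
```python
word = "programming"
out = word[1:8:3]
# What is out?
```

word has length 11. The slice word[1:8:3] selects indices [1, 4, 7] (1->'r', 4->'r', 7->'m'), giving 'rrm'.

'rrm'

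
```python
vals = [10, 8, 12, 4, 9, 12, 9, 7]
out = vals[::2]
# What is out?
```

vals has length 8. The slice vals[::2] selects indices [0, 2, 4, 6] (0->10, 2->12, 4->9, 6->9), giving [10, 12, 9, 9].

[10, 12, 9, 9]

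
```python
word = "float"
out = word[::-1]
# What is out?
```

word has length 5. The slice word[::-1] selects indices [4, 3, 2, 1, 0] (4->'t', 3->'a', 2->'o', 1->'l', 0->'f'), giving 'taolf'.

'taolf'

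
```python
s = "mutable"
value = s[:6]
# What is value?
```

s has length 7. The slice s[:6] selects indices [0, 1, 2, 3, 4, 5] (0->'m', 1->'u', 2->'t', 3->'a', 4->'b', 5->'l'), giving 'mutabl'.

'mutabl'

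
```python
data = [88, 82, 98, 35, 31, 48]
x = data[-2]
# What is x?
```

data has length 6. Negative index -2 maps to positive index 6 + (-2) = 4. data[4] = 31.

31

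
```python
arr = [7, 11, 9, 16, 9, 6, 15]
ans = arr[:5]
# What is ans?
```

arr has length 7. The slice arr[:5] selects indices [0, 1, 2, 3, 4] (0->7, 1->11, 2->9, 3->16, 4->9), giving [7, 11, 9, 16, 9].

[7, 11, 9, 16, 9]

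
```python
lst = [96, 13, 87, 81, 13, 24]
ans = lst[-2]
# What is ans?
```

lst has length 6. Negative index -2 maps to positive index 6 + (-2) = 4. lst[4] = 13.

13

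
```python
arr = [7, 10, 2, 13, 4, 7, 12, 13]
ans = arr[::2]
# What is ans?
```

arr has length 8. The slice arr[::2] selects indices [0, 2, 4, 6] (0->7, 2->2, 4->4, 6->12), giving [7, 2, 4, 12].

[7, 2, 4, 12]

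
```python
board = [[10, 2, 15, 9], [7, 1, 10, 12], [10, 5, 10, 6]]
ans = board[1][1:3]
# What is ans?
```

board[1] = [7, 1, 10, 12]. board[1] has length 4. The slice board[1][1:3] selects indices [1, 2] (1->1, 2->10), giving [1, 10].

[1, 10]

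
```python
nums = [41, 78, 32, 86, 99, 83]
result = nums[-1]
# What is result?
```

nums has length 6. Negative index -1 maps to positive index 6 + (-1) = 5. nums[5] = 83.

83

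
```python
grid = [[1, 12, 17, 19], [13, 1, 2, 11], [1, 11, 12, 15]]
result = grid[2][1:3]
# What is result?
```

grid[2] = [1, 11, 12, 15]. grid[2] has length 4. The slice grid[2][1:3] selects indices [1, 2] (1->11, 2->12), giving [11, 12].

[11, 12]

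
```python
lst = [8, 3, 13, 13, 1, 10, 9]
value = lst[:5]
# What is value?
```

lst has length 7. The slice lst[:5] selects indices [0, 1, 2, 3, 4] (0->8, 1->3, 2->13, 3->13, 4->1), giving [8, 3, 13, 13, 1].

[8, 3, 13, 13, 1]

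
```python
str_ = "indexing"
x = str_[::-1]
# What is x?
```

str_ has length 8. The slice str_[::-1] selects indices [7, 6, 5, 4, 3, 2, 1, 0] (7->'g', 6->'n', 5->'i', 4->'x', 3->'e', 2->'d', 1->'n', 0->'i'), giving 'gnixedni'.

'gnixedni'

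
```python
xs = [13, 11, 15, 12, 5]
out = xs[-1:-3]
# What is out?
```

xs has length 5. The slice xs[-1:-3] resolves to an empty index range, so the result is [].

[]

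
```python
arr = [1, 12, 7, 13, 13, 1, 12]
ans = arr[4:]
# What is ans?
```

arr has length 7. The slice arr[4:] selects indices [4, 5, 6] (4->13, 5->1, 6->12), giving [13, 1, 12].

[13, 1, 12]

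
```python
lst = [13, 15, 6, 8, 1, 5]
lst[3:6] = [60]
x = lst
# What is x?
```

lst starts as [13, 15, 6, 8, 1, 5] (length 6). The slice lst[3:6] covers indices [3, 4, 5] with values [8, 1, 5]. Replacing that slice with [60] (different length) produces [13, 15, 6, 60].

[13, 15, 6, 60]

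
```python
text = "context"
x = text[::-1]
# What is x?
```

text has length 7. The slice text[::-1] selects indices [6, 5, 4, 3, 2, 1, 0] (6->'t', 5->'x', 4->'e', 3->'t', 2->'n', 1->'o', 0->'c'), giving 'txetnoc'.

'txetnoc'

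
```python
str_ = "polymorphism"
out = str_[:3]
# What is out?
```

str_ has length 12. The slice str_[:3] selects indices [0, 1, 2] (0->'p', 1->'o', 2->'l'), giving 'pol'.

'pol'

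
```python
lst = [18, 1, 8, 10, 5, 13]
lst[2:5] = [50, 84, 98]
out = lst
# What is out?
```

lst starts as [18, 1, 8, 10, 5, 13] (length 6). The slice lst[2:5] covers indices [2, 3, 4] with values [8, 10, 5]. Replacing that slice with [50, 84, 98] (same length) produces [18, 1, 50, 84, 98, 13].

[18, 1, 50, 84, 98, 13]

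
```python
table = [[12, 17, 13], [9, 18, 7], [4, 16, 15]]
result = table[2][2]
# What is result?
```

table[2] = [4, 16, 15]. Taking column 2 of that row yields 15.

15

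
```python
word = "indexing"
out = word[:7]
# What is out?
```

word has length 8. The slice word[:7] selects indices [0, 1, 2, 3, 4, 5, 6] (0->'i', 1->'n', 2->'d', 3->'e', 4->'x', 5->'i', 6->'n'), giving 'indexin'.

'indexin'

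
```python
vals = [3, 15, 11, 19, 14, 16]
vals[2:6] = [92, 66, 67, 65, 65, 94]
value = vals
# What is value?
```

vals starts as [3, 15, 11, 19, 14, 16] (length 6). The slice vals[2:6] covers indices [2, 3, 4, 5] with values [11, 19, 14, 16]. Replacing that slice with [92, 66, 67, 65, 65, 94] (different length) produces [3, 15, 92, 66, 67, 65, 65, 94].

[3, 15, 92, 66, 67, 65, 65, 94]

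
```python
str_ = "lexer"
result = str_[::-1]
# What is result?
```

str_ has length 5. The slice str_[::-1] selects indices [4, 3, 2, 1, 0] (4->'r', 3->'e', 2->'x', 1->'e', 0->'l'), giving 'rexel'.

'rexel'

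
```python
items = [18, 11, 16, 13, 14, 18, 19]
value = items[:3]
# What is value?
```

items has length 7. The slice items[:3] selects indices [0, 1, 2] (0->18, 1->11, 2->16), giving [18, 11, 16].

[18, 11, 16]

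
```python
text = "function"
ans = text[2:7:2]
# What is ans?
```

text has length 8. The slice text[2:7:2] selects indices [2, 4, 6] (2->'n', 4->'t', 6->'o'), giving 'nto'.

'nto'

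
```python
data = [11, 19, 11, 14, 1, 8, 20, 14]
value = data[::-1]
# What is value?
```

data has length 8. The slice data[::-1] selects indices [7, 6, 5, 4, 3, 2, 1, 0] (7->14, 6->20, 5->8, 4->1, 3->14, 2->11, 1->19, 0->11), giving [14, 20, 8, 1, 14, 11, 19, 11].

[14, 20, 8, 1, 14, 11, 19, 11]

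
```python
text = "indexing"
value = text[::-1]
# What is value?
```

text has length 8. The slice text[::-1] selects indices [7, 6, 5, 4, 3, 2, 1, 0] (7->'g', 6->'n', 5->'i', 4->'x', 3->'e', 2->'d', 1->'n', 0->'i'), giving 'gnixedni'.

'gnixedni'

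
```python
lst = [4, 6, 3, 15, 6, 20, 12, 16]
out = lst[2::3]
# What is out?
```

lst has length 8. The slice lst[2::3] selects indices [2, 5] (2->3, 5->20), giving [3, 20].

[3, 20]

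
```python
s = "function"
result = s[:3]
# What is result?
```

s has length 8. The slice s[:3] selects indices [0, 1, 2] (0->'f', 1->'u', 2->'n'), giving 'fun'.

'fun'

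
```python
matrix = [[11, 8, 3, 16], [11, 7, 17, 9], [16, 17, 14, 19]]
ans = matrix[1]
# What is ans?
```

matrix has 3 rows. Row 1 is [11, 7, 17, 9].

[11, 7, 17, 9]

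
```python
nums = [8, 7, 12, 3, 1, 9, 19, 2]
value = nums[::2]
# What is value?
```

nums has length 8. The slice nums[::2] selects indices [0, 2, 4, 6] (0->8, 2->12, 4->1, 6->19), giving [8, 12, 1, 19].

[8, 12, 1, 19]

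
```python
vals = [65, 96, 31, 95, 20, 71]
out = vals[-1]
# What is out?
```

vals has length 6. Negative index -1 maps to positive index 6 + (-1) = 5. vals[5] = 71.

71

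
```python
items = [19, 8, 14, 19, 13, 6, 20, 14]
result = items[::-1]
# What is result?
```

items has length 8. The slice items[::-1] selects indices [7, 6, 5, 4, 3, 2, 1, 0] (7->14, 6->20, 5->6, 4->13, 3->19, 2->14, 1->8, 0->19), giving [14, 20, 6, 13, 19, 14, 8, 19].

[14, 20, 6, 13, 19, 14, 8, 19]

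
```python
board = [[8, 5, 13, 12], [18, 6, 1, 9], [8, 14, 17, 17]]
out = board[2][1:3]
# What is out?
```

board[2] = [8, 14, 17, 17]. board[2] has length 4. The slice board[2][1:3] selects indices [1, 2] (1->14, 2->17), giving [14, 17].

[14, 17]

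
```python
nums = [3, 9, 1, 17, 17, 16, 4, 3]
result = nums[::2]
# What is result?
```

nums has length 8. The slice nums[::2] selects indices [0, 2, 4, 6] (0->3, 2->1, 4->17, 6->4), giving [3, 1, 17, 4].

[3, 1, 17, 4]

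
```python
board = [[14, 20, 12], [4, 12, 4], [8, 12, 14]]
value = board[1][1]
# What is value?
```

board[1] = [4, 12, 4]. Taking column 1 of that row yields 12.

12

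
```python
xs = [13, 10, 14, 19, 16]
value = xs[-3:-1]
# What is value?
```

xs has length 5. The slice xs[-3:-1] selects indices [2, 3] (2->14, 3->19), giving [14, 19].

[14, 19]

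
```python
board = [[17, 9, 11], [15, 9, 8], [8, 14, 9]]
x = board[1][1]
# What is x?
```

board[1] = [15, 9, 8]. Taking column 1 of that row yields 9.

9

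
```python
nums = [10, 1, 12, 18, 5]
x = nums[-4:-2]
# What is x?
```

nums has length 5. The slice nums[-4:-2] selects indices [1, 2] (1->1, 2->12), giving [1, 12].

[1, 12]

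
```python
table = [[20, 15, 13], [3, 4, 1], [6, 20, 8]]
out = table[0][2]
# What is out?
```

table[0] = [20, 15, 13]. Taking column 2 of that row yields 13.

13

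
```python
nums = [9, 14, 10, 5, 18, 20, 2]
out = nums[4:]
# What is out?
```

nums has length 7. The slice nums[4:] selects indices [4, 5, 6] (4->18, 5->20, 6->2), giving [18, 20, 2].

[18, 20, 2]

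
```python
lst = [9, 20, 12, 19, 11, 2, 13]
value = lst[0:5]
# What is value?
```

lst has length 7. The slice lst[0:5] selects indices [0, 1, 2, 3, 4] (0->9, 1->20, 2->12, 3->19, 4->11), giving [9, 20, 12, 19, 11].

[9, 20, 12, 19, 11]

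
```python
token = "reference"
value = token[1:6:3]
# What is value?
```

token has length 9. The slice token[1:6:3] selects indices [1, 4] (1->'e', 4->'r'), giving 'er'.

'er'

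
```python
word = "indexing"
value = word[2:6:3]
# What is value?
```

word has length 8. The slice word[2:6:3] selects indices [2, 5] (2->'d', 5->'i'), giving 'di'.

'di'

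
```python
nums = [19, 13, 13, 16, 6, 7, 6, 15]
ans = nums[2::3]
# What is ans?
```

nums has length 8. The slice nums[2::3] selects indices [2, 5] (2->13, 5->7), giving [13, 7].

[13, 7]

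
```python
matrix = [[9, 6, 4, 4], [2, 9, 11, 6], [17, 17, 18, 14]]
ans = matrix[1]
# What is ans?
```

matrix has 3 rows. Row 1 is [2, 9, 11, 6].

[2, 9, 11, 6]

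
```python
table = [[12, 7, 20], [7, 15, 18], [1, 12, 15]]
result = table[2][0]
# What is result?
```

table[2] = [1, 12, 15]. Taking column 0 of that row yields 1.

1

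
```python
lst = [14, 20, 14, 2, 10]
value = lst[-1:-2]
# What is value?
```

lst has length 5. The slice lst[-1:-2] resolves to an empty index range, so the result is [].

[]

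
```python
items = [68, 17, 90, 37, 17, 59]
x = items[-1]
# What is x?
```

items has length 6. Negative index -1 maps to positive index 6 + (-1) = 5. items[5] = 59.

59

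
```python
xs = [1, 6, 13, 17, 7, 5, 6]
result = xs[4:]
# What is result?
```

xs has length 7. The slice xs[4:] selects indices [4, 5, 6] (4->7, 5->5, 6->6), giving [7, 5, 6].

[7, 5, 6]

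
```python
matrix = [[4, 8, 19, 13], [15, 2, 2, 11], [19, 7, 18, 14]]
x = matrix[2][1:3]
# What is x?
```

matrix[2] = [19, 7, 18, 14]. matrix[2] has length 4. The slice matrix[2][1:3] selects indices [1, 2] (1->7, 2->18), giving [7, 18].

[7, 18]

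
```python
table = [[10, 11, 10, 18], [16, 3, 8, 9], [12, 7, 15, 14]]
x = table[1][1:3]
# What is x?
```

table[1] = [16, 3, 8, 9]. table[1] has length 4. The slice table[1][1:3] selects indices [1, 2] (1->3, 2->8), giving [3, 8].

[3, 8]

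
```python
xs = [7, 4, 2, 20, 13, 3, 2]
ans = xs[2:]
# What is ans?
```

xs has length 7. The slice xs[2:] selects indices [2, 3, 4, 5, 6] (2->2, 3->20, 4->13, 5->3, 6->2), giving [2, 20, 13, 3, 2].

[2, 20, 13, 3, 2]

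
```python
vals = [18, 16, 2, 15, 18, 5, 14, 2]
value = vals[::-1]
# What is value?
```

vals has length 8. The slice vals[::-1] selects indices [7, 6, 5, 4, 3, 2, 1, 0] (7->2, 6->14, 5->5, 4->18, 3->15, 2->2, 1->16, 0->18), giving [2, 14, 5, 18, 15, 2, 16, 18].

[2, 14, 5, 18, 15, 2, 16, 18]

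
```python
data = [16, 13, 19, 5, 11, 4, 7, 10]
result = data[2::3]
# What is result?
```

data has length 8. The slice data[2::3] selects indices [2, 5] (2->19, 5->4), giving [19, 4].

[19, 4]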